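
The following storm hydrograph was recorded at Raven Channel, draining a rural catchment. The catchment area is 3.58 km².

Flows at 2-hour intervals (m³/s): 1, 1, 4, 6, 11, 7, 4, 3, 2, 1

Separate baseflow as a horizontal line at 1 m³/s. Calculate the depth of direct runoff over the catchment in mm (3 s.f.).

Direct runoff: 0.0, 0.0, 3.0, 5.0, 10.0, 6.0, 3.0, 2.0, 1.0, 0.0 m³/s; ΣQ_DR = 30.00 m³/s.
V = ΣQ_DR · Δt = 30.00 × 7200 s = 2.160 × 10^5 m³.
Over A = 3.58 km², depth = V / A = 60.3 mm.

d ≈ 60.3 mm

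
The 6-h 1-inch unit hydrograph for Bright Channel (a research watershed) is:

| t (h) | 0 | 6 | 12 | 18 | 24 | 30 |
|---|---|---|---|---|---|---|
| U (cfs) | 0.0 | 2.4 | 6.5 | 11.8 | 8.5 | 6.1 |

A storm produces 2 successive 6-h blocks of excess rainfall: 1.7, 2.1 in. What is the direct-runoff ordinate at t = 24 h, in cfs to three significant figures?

Q ≈ 39.2 cfs

By discrete convolution, Q_j = Σ (P_i / 1 in) · U_{j−i}.
At t = 24 h (j=4): Q = (1.7/1)·8.5 + (2.1/1)·11.8 = 39.2 cfs.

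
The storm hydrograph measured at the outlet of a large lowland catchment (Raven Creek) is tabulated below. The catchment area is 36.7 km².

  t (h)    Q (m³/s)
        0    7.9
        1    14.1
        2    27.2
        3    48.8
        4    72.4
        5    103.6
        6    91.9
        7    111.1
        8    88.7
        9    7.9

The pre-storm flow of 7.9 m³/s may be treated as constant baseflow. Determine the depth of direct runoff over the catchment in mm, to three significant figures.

d ≈ 48.5 mm

Direct runoff: 0.0, 6.2, 19.3, 40.9, 64.5, 95.7, 84.0, 103.2, 80.8, 0.0 m³/s; ΣQ_DR = 494.6 m³/s.
V = ΣQ_DR · Δt = 494.6 × 3600 s = 1.781 × 10^6 m³.
Over A = 36.7 km², depth = V / A = 48.5 mm.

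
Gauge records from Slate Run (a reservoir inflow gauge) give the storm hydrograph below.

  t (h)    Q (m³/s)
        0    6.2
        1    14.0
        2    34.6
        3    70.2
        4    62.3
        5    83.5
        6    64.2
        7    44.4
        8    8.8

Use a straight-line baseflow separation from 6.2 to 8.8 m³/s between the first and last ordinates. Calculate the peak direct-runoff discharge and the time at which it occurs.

Q_p = 75.67 m³/s at t = 5 h

Subtracting baseflow gives direct-runoff ordinates: 0.00, 7.47, 27.75, 63.02, 54.80, 75.67, 56.05, 35.92, 0.00 m³/s.
The maximum is 75.67 m³/s, occurring at the reading for t = 5 h.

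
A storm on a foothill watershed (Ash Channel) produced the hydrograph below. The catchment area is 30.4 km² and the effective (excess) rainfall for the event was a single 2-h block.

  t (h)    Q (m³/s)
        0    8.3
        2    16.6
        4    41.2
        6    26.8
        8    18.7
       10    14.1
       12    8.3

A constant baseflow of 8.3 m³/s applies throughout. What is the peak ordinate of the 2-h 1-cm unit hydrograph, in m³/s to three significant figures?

Direct runoff: 0.0, 8.3, 32.9, 18.5, 10.4, 5.8, 0.0 m³/s; ΣQ_DR = 75.90 m³/s, peak = 32.9 m³/s.
Runoff depth d = ΣQ_DR·Δt / A = 75.90 × 7200 / (30.4 km²) = 17.98 mm.
The 1-cm UH is the DRH scaled by (10 mm)/d, so U_p = 32.9 × 10/17.98 = 18.3 m³/s.

U_p ≈ 18.3 m³/s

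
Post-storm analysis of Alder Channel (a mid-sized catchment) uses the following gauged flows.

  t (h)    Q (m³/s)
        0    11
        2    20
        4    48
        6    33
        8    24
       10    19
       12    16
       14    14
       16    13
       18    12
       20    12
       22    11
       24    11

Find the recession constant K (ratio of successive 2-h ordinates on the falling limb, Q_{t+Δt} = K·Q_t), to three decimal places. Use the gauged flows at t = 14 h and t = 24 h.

K ≈ 0.953

Using the recession-limb readings at t = 14 h and t = 24 h: Q falls from 14 to 11 m³/s over 5 intervals.
K = (Q₂/Q₁)^(1/5) = (11/14)^(1/5) = 0.953.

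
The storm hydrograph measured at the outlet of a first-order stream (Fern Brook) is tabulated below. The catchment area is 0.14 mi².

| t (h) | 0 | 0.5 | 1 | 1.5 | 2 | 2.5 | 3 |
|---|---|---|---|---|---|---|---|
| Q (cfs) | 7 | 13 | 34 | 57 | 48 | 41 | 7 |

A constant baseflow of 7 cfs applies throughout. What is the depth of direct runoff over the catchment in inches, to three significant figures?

d ≈ 0.874 in

Direct runoff: 0.0, 6.0, 27.0, 50.0, 41.0, 34.0, 0.0 cfs; ΣQ_DR = 158.0 cfs.
V = ΣQ_DR · Δt = 158.0 × 1800 s = 2.844 × 10^5 ft³.
Over A = 0.14 mi², depth = V / A = 0.874 in.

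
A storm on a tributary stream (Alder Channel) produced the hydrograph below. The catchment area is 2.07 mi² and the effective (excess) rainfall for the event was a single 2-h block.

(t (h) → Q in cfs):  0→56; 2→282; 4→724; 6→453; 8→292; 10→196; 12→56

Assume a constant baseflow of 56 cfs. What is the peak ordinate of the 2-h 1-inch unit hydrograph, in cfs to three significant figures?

Direct runoff: 0.0, 226.0, 668.0, 397.0, 236.0, 140.0, 0.0 cfs; ΣQ_DR = 1667 cfs, peak = 668.0 cfs.
Runoff depth d = ΣQ_DR·Δt / A = 1667 × 7200 / (2.07 mi²) = 2.496 in.
The 1-inch UH is the DRH scaled by (1 in)/d, so U_p = 668.0 × 1/2.496 = 268 cfs.

U_p ≈ 268 cfs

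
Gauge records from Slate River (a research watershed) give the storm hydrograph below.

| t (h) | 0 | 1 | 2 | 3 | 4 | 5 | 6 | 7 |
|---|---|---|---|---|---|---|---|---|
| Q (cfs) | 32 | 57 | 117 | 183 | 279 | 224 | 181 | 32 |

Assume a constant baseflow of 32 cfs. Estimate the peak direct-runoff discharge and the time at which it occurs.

Subtracting baseflow gives direct-runoff ordinates: 0.0, 25.0, 85.0, 151.0, 247.0, 192.0, 149.0, 0.0 cfs.
The maximum is 247.0 cfs, occurring at the reading for t = 4 h.

Q_p = 247.0 cfs at t = 4 h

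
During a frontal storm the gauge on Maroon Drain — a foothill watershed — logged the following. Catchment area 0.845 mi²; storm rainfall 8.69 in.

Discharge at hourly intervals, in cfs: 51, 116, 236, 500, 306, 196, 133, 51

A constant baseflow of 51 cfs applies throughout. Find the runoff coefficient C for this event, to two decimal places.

C ≈ 0.25

ΣQ_DR = 1181 cfs; V = ΣQ_DR·Δt = 4.252 × 10^6 ft³.
Runoff depth d = V / A = 2.166 in.
C = d / P = 2.166 / 8.69 = 0.25.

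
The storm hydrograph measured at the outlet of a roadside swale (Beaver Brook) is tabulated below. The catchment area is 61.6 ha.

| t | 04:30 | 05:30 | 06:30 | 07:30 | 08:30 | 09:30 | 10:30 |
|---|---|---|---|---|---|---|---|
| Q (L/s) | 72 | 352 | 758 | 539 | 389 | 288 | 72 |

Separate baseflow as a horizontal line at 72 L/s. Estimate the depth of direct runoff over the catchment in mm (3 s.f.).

d ≈ 11.5 mm

Direct runoff: 0.0, 280.0, 686.0, 467.0, 317.0, 216.0, 0.0 L/s; ΣQ_DR = 1966 L/s.
V = ΣQ_DR · Δt = 1966 × 3600 s = 7.078 × 10^6 L.
Over A = 61.6 ha, depth = V / A = 11.5 mm.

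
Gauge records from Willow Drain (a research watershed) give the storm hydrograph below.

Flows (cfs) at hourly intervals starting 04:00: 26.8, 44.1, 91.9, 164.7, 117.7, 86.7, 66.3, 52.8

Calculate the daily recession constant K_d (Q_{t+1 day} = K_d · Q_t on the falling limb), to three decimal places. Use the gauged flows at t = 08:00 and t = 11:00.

Between t = 08:00 and t = 11:00 the flow falls from 117.7 to 52.8 cfs over 3×1 h = 3 h.
Per-interval ratio K = (52.8/117.7)^(1/3) = 0.7655; K_d = K^(24/1) = 0.002.

K_d ≈ 0.002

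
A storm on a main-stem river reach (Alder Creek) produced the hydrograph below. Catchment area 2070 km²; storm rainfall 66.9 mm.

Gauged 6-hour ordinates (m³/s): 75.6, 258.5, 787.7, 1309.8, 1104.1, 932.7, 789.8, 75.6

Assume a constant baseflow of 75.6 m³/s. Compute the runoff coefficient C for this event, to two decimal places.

C ≈ 0.74

ΣQ_DR = 4729 m³/s; V = ΣQ_DR·Δt = 1.021 × 10^8 m³.
Runoff depth d = V / A = 49.35 mm.
C = d / P = 49.35 / 66.9 = 0.74.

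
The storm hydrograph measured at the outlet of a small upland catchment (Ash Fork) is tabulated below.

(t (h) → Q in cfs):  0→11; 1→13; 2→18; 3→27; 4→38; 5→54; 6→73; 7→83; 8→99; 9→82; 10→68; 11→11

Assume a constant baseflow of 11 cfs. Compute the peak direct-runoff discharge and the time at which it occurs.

Q_p = 88.0 cfs at t = 8 h

Subtracting baseflow gives direct-runoff ordinates: 0.0, 2.0, 7.0, 16.0, 27.0, 43.0, 62.0, 72.0, 88.0, 71.0, 57.0, 0.0 cfs.
The maximum is 88.0 cfs, occurring at the reading for t = 8 h.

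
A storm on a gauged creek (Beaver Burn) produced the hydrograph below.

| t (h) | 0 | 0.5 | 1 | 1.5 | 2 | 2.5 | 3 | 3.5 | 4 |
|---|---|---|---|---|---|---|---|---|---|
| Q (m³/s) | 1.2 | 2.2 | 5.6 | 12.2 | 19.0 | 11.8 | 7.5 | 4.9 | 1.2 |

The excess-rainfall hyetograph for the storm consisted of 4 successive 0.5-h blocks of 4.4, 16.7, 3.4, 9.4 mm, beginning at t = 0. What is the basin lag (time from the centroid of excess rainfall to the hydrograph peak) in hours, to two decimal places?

Centroid of excess rainfall: t_c = Σ P_i·t̄_i / ΣP_i = 1.0125 h (block centres at 0.25, 0.75, 1.25, 1.75 h).
Hydrograph peak occurs at t = 2 h, so basin lag t_L = 2 − 1.0125 = 0.99 h.

t_L ≈ 0.99 h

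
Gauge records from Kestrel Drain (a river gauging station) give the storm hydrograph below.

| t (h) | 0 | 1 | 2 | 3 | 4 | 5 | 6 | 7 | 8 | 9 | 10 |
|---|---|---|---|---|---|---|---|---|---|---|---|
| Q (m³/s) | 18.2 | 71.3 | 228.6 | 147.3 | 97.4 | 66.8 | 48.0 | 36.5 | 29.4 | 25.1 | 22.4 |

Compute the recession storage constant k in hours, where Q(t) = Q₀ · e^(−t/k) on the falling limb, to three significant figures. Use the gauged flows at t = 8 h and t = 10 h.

k ≈ 7.35 h

On the falling limb, Q drops from 29.4 to 22.4 m³/s between t = 8 h and t = 10 h (Δt = 2 h).
k = −Δt / ln(Q₂/Q₁) = −2 / ln(22.4/29.4) = 7.35 h.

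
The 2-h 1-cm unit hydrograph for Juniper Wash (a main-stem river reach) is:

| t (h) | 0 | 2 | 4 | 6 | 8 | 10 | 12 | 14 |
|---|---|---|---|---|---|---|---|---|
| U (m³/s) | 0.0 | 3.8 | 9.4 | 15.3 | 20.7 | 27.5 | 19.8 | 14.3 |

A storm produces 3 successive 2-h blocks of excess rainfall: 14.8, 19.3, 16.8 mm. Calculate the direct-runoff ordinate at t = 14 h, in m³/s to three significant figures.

Q ≈ 106 m³/s

By discrete convolution, Q_j = Σ (P_i / 10 mm) · U_{j−i}.
At t = 14 h (j=7): Q = (14.8/10)·14.3 + (19.3/10)·19.8 + (16.8/10)·27.5 = 106 m³/s.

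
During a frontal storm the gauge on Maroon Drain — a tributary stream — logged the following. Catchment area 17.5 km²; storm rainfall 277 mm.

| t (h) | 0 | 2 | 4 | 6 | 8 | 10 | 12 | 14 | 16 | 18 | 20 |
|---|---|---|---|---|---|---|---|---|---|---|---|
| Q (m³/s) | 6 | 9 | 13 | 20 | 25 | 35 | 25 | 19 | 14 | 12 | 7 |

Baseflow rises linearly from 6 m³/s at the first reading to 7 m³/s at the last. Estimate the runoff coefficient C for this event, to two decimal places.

ΣQ_DR = 113.5 m³/s; V = ΣQ_DR·Δt = 8.172 × 10^5 m³.
Runoff depth d = V / A = 46.70 mm.
C = d / P = 46.70 / 277 = 0.17.

C ≈ 0.17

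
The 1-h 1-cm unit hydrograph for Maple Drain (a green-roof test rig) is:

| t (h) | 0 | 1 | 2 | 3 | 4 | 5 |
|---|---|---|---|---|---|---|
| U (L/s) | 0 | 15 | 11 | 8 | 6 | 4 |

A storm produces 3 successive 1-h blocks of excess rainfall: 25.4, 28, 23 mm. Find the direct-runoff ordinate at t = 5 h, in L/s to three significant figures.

By discrete convolution, Q_j = Σ (P_i / 10 mm) · U_{j−i}.
At t = 5 h (j=5): Q = (25.4/10)·4 + (28/10)·6 + (23/10)·8 = 45.4 L/s.

Q ≈ 45.4 L/s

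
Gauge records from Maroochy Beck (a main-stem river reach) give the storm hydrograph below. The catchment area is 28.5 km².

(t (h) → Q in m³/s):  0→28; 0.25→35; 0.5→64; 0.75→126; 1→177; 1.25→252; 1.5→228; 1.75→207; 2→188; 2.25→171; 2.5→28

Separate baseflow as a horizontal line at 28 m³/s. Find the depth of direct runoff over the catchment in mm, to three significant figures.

Direct runoff: 0.0, 7.0, 36.0, 98.0, 149.0, 224.0, 200.0, 179.0, 160.0, 143.0, 0.0 m³/s; ΣQ_DR = 1196 m³/s.
V = ΣQ_DR · Δt = 1196 × 900 s = 1.076 × 10^6 m³.
Over A = 28.5 km², depth = V / A = 37.8 mm.

d ≈ 37.8 mm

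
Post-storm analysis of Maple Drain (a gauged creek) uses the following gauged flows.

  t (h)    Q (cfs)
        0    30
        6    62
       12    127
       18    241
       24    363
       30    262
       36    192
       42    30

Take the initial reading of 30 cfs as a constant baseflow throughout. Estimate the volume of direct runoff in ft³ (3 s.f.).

V ≈ 2.30 × 10^7 ft³

Direct-runoff ordinates (Q − Q_b): 0.0, 32.0, 97.0, 211.0, 333.0, 232.0, 162.0, 0.0 cfs.
ΣQ_DR = 1067 cfs.
With Δt = 6 h = 21600 s, V = ΣQ_DR · Δt = 1067 × 21600 = 2.30 × 10^7 ft³.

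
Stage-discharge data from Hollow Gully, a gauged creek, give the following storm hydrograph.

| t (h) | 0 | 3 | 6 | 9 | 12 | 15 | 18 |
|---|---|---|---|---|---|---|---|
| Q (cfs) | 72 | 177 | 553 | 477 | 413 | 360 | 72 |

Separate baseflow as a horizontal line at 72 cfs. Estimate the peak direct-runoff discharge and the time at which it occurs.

Q_p = 481.0 cfs at t = 6 h

Subtracting baseflow gives direct-runoff ordinates: 0.0, 105.0, 481.0, 405.0, 341.0, 288.0, 0.0 cfs.
The maximum is 481.0 cfs, occurring at the reading for t = 6 h.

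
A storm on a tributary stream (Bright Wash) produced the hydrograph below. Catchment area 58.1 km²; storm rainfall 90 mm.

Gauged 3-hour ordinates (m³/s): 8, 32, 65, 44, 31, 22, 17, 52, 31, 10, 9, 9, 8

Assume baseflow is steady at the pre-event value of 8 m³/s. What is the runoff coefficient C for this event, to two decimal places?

C ≈ 0.48

ΣQ_DR = 234.0 m³/s; V = ΣQ_DR·Δt = 2.527 × 10^6 m³.
Runoff depth d = V / A = 43.50 mm.
C = d / P = 43.50 / 90 = 0.48.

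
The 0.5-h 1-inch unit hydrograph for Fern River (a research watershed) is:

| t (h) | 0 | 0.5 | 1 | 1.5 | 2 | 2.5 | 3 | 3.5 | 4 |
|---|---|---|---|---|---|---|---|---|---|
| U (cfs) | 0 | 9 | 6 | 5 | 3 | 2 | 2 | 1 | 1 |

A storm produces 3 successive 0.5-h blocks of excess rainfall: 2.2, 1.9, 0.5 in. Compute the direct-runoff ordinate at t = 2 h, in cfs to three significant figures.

Q ≈ 19.1 cfs

By discrete convolution, Q_j = Σ (P_i / 1 in) · U_{j−i}.
At t = 2 h (j=4): Q = (2.2/1)·3 + (1.9/1)·5 + (0.5/1)·6 = 19.1 cfs.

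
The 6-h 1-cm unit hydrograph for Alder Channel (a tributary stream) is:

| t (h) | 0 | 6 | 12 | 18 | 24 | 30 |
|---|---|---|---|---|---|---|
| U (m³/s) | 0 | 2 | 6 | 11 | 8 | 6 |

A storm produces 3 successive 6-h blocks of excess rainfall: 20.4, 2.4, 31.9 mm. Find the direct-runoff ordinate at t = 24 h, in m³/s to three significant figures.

Q ≈ 38.1 m³/s

By discrete convolution, Q_j = Σ (P_i / 10 mm) · U_{j−i}.
At t = 24 h (j=4): Q = (20.4/10)·8 + (2.4/10)·11 + (31.9/10)·6 = 38.1 m³/s.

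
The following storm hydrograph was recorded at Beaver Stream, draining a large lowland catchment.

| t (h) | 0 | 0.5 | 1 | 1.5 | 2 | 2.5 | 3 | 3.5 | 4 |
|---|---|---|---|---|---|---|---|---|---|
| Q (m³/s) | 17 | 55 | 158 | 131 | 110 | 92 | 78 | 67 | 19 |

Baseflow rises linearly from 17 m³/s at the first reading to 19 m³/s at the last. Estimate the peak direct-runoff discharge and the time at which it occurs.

Subtracting baseflow gives direct-runoff ordinates: 0.00, 37.75, 140.50, 113.25, 92.00, 73.75, 59.50, 48.25, 0.00 m³/s.
The maximum is 140.50 m³/s, occurring at the reading for t = 1 h.

Q_p = 140.50 m³/s at t = 1 h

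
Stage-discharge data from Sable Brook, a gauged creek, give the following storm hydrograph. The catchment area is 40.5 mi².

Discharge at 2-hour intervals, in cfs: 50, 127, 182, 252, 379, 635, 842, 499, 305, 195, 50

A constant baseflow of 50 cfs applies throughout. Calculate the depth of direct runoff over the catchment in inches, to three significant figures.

d ≈ 0.227 in

Direct runoff: 0.0, 77.0, 132.0, 202.0, 329.0, 585.0, 792.0, 449.0, 255.0, 145.0, 0.0 cfs; ΣQ_DR = 2966 cfs.
V = ΣQ_DR · Δt = 2966 × 7200 s = 2.136 × 10^7 ft³.
Over A = 40.5 mi², depth = V / A = 0.227 in.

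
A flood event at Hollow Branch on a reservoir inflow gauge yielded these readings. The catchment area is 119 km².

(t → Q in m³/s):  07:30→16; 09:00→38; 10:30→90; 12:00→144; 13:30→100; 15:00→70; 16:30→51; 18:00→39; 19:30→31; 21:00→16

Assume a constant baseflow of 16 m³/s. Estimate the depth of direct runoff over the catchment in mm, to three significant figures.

Direct runoff: 0.0, 22.0, 74.0, 128.0, 84.0, 54.0, 35.0, 23.0, 15.0, 0.0 m³/s; ΣQ_DR = 435.0 m³/s.
V = ΣQ_DR · Δt = 435.0 × 5400 s = 2.349 × 10^6 m³.
Over A = 119 km², depth = V / A = 19.7 mm.

d ≈ 19.7 mm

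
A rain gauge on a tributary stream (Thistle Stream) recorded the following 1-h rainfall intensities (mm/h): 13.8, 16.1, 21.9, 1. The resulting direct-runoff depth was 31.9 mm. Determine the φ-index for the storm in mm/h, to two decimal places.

φ ≈ 6.63 mm/h

Only the 3 blocks with intensity above φ contribute runoff: 13.8, 16.1, 21.9 mm/h.
Σ(I−φ)·Δt = d  ⇒  (13.8+16.1+21.9 − 3φ)·1 = 31.9
φ = (51.80 − 31.9/1) / 3 = 6.63 mm/h.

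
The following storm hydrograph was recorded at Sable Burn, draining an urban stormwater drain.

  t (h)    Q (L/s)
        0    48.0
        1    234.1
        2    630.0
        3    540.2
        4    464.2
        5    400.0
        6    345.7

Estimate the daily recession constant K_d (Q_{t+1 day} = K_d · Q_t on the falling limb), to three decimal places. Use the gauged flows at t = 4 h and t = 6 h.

Between t = 4 h and t = 6 h the flow falls from 464.2 to 345.7 L/s over 2×1 h = 2 h.
Per-interval ratio K = (345.7/464.2)^(1/2) = 0.8630; K_d = K^(24/1) = 0.029.

K_d ≈ 0.029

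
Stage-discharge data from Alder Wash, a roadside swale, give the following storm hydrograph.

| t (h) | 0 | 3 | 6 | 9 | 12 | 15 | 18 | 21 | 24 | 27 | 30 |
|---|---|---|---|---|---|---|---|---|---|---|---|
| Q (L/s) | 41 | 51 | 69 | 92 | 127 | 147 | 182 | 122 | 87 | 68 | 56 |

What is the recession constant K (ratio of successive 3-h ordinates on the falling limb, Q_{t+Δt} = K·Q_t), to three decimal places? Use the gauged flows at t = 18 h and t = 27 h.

Using the recession-limb readings at t = 18 h and t = 27 h: Q falls from 182 to 68 L/s over 3 intervals.
K = (Q₂/Q₁)^(1/3) = (68/182)^(1/3) = 0.720.

K ≈ 0.720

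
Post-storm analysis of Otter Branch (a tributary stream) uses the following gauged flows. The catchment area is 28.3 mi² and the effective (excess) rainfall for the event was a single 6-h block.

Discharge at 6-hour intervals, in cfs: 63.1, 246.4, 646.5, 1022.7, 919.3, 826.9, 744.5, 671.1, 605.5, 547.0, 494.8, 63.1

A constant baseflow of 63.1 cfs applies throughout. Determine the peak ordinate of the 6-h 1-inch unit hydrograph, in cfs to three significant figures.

U_p ≈ 479 cfs

Direct runoff: 0.0, 183.3, 583.4, 959.6, 856.2, 763.8, 681.4, 608.0, 542.4, 483.9, 431.7, 0.0 cfs; ΣQ_DR = 6094 cfs, peak = 959.6 cfs.
Runoff depth d = ΣQ_DR·Δt / A = 6094 × 21600 / (28.3 mi²) = 2.002 in.
The 1-inch UH is the DRH scaled by (1 in)/d, so U_p = 959.6 × 1/2.002 = 479 cfs.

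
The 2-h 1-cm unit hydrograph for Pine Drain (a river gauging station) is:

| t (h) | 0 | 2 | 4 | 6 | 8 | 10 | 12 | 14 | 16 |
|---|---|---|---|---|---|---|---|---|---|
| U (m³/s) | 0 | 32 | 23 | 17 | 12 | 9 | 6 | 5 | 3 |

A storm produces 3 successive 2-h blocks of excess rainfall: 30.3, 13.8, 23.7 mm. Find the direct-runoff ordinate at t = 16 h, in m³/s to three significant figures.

Q ≈ 30.2 m³/s

By discrete convolution, Q_j = Σ (P_i / 10 mm) · U_{j−i}.
At t = 16 h (j=8): Q = (30.3/10)·3 + (13.8/10)·5 + (23.7/10)·6 = 30.2 m³/s.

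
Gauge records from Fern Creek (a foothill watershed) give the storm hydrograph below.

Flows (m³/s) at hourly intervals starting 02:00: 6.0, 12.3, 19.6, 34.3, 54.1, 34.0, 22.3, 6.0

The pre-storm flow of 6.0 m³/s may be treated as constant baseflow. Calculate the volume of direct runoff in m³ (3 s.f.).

Direct-runoff ordinates (Q − Q_b): 0.0, 6.3, 13.6, 28.3, 48.1, 28.0, 16.3, 0.0 m³/s.
ΣQ_DR = 140.6 m³/s.
With Δt = 1 h = 3600 s, V = ΣQ_DR · Δt = 140.6 × 3600 = 5.06 × 10^5 m³.

V ≈ 5.06 × 10^5 m³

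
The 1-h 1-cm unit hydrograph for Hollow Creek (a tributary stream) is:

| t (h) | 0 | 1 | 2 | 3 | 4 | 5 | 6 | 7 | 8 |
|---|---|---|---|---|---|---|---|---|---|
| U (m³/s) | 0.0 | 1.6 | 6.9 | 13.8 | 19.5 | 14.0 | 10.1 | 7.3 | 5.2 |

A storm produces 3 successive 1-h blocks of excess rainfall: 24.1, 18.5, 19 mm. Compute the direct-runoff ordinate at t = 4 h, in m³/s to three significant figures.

By discrete convolution, Q_j = Σ (P_i / 10 mm) · U_{j−i}.
At t = 4 h (j=4): Q = (24.1/10)·19.5 + (18.5/10)·13.8 + (19/10)·6.9 = 85.6 m³/s.

Q ≈ 85.6 m³/s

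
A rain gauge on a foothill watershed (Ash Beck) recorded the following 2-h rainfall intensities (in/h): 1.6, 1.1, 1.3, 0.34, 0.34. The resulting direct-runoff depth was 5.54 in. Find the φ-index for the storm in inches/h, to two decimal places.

φ ≈ 0.41 in/h

Only the 3 blocks with intensity above φ contribute runoff: 1.6, 1.1, 1.3 in/h.
Σ(I−φ)·Δt = d  ⇒  (1.6+1.1+1.3 − 3φ)·2 = 5.54
φ = (4.000 − 5.54/2) / 3 = 0.41 in/h.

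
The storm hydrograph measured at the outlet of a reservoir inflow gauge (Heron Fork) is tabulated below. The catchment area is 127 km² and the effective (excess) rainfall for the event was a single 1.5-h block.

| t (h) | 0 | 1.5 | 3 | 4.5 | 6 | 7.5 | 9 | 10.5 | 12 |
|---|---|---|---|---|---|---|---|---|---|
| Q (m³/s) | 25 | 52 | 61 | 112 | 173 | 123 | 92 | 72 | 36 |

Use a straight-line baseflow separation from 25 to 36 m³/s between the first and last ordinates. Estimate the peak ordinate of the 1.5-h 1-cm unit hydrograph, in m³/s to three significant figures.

Direct runoff: 0.00, 25.62, 33.25, 82.88, 142.50, 91.12, 58.75, 37.38, 0.00 m³/s; ΣQ_DR = 471.5 m³/s, peak = 142.50 m³/s.
Runoff depth d = ΣQ_DR·Δt / A = 471.5 × 5400 / (127 km²) = 20.05 mm.
The 1-cm UH is the DRH scaled by (10 mm)/d, so U_p = 142.50 × 10/20.05 = 71.1 m³/s.

U_p ≈ 71.1 m³/s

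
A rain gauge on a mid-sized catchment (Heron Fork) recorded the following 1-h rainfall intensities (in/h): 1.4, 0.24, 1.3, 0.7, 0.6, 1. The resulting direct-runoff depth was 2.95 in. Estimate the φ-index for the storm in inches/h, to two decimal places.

Only the 5 blocks with intensity above φ contribute runoff: 1.4, 1.3, 0.7, 0.6, 1 in/h.
Σ(I−φ)·Δt = d  ⇒  (1.4+1.3+0.7+0.6+1 − 5φ)·1 = 2.95
φ = (5.000 − 2.95/1) / 5 = 0.41 in/h.

φ ≈ 0.41 in/h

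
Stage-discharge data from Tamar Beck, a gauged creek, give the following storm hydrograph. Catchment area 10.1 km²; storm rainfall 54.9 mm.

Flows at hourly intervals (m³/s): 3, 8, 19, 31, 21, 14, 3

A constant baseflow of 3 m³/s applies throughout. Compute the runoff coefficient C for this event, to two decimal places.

ΣQ_DR = 78.00 m³/s; V = ΣQ_DR·Δt = 2.808 × 10^5 m³.
Runoff depth d = V / A = 27.80 mm.
C = d / P = 27.80 / 54.9 = 0.51.

C ≈ 0.51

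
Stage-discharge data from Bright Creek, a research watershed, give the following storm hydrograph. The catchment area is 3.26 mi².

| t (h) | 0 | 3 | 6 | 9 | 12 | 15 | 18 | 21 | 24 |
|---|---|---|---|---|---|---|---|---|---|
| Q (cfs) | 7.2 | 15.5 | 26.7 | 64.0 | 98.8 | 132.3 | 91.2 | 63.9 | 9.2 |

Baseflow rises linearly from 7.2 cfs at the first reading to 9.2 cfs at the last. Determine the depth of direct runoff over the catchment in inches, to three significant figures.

d ≈ 0.620 in

Direct runoff: 0.00, 8.05, 19.00, 56.05, 90.60, 123.85, 82.50, 54.95, 0.00 cfs; ΣQ_DR = 435.0 cfs.
V = ΣQ_DR · Δt = 435.0 × 10800 s = 4.698 × 10^6 ft³.
Over A = 3.26 mi², depth = V / A = 0.620 in.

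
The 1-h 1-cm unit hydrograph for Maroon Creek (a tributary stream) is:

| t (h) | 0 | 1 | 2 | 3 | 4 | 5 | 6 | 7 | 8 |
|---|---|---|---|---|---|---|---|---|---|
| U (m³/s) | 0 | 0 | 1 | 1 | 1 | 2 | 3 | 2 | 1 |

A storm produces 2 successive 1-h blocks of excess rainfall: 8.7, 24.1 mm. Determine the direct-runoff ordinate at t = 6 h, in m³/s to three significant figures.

Q ≈ 7.43 m³/s

By discrete convolution, Q_j = Σ (P_i / 10 mm) · U_{j−i}.
At t = 6 h (j=6): Q = (8.7/10)·3 + (24.1/10)·2 = 7.43 m³/s.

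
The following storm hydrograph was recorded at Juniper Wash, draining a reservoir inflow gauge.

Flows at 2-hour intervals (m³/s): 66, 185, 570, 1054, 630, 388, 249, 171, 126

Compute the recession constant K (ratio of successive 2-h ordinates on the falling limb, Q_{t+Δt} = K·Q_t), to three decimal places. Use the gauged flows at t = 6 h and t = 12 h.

Using the recession-limb readings at t = 6 h and t = 12 h: Q falls from 1054 to 249 m³/s over 3 intervals.
K = (Q₂/Q₁)^(1/3) = (249/1054)^(1/3) = 0.618.

K ≈ 0.618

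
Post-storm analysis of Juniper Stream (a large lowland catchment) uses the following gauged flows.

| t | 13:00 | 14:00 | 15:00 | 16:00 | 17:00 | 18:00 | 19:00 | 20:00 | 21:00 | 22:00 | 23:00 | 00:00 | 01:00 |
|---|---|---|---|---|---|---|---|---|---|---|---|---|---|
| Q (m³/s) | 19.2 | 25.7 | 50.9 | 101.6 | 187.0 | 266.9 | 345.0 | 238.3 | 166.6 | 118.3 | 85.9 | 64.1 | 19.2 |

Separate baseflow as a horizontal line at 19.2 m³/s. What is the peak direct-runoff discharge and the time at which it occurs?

Subtracting baseflow gives direct-runoff ordinates: 0.0, 6.5, 31.7, 82.4, 167.8, 247.7, 325.8, 219.1, 147.4, 99.1, 66.7, 44.9, 0.0 m³/s.
The maximum is 325.8 m³/s, occurring at the reading for t = 19:00.

Q_p = 325.8 m³/s at t = 19:00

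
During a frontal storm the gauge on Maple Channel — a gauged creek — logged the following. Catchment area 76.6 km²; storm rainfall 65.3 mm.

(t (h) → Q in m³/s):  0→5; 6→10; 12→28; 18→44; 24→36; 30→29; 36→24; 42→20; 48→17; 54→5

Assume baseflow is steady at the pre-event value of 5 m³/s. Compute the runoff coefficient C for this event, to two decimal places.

C ≈ 0.73

ΣQ_DR = 168.0 m³/s; V = ΣQ_DR·Δt = 3.629 × 10^6 m³.
Runoff depth d = V / A = 47.37 mm.
C = d / P = 47.37 / 65.3 = 0.73.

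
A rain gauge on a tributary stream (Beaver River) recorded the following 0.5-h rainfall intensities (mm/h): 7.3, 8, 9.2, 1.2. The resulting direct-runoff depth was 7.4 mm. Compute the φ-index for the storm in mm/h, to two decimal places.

Only the 3 blocks with intensity above φ contribute runoff: 7.3, 8, 9.2 mm/h.
Σ(I−φ)·Δt = d  ⇒  (7.3+8+9.2 − 3φ)·0.5 = 7.4
φ = (24.50 − 7.4/0.5) / 3 = 3.23 mm/h.

φ ≈ 3.23 mm/h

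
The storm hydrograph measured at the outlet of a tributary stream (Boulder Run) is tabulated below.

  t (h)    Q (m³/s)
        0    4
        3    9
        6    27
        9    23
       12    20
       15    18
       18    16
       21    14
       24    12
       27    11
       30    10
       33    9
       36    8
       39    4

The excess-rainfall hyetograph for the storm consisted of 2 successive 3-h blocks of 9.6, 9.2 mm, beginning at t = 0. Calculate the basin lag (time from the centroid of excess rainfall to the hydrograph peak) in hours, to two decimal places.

Centroid of excess rainfall: t_c = Σ P_i·t̄_i / ΣP_i = 2.9681 h (block centres at 1.5, 4.5 h).
Hydrograph peak occurs at t = 6 h, so basin lag t_L = 6 − 2.9681 = 3.03 h.

t_L ≈ 3.03 h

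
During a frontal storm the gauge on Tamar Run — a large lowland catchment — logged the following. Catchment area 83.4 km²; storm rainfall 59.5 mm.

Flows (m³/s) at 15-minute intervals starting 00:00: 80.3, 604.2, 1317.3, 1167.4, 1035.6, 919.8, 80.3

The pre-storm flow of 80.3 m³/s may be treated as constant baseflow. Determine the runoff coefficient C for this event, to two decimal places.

ΣQ_DR = 4643 m³/s; V = ΣQ_DR·Δt = 4.179 × 10^6 m³.
Runoff depth d = V / A = 50.10 mm.
C = d / P = 50.10 / 59.5 = 0.84.

C ≈ 0.84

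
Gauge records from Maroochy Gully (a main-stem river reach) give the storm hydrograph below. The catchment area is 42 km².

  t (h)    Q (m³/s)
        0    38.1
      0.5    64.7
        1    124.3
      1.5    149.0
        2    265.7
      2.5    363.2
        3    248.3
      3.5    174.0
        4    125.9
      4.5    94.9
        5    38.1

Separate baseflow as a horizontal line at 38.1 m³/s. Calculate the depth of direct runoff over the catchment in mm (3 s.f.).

Direct runoff: 0.0, 26.6, 86.2, 110.9, 227.6, 325.1, 210.2, 135.9, 87.8, 56.8, 0.0 m³/s; ΣQ_DR = 1267 m³/s.
V = ΣQ_DR · Δt = 1267 × 1800 s = 2.281 × 10^6 m³.
Over A = 42 km², depth = V / A = 54.3 mm.

d ≈ 54.3 mm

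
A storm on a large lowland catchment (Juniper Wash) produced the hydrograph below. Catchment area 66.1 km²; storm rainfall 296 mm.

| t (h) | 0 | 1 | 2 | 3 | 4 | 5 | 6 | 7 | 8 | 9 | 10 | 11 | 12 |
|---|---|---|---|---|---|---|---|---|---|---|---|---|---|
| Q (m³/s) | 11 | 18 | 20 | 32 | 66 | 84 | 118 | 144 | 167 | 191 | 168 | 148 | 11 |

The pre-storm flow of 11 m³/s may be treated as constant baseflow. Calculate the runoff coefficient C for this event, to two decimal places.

C ≈ 0.19

ΣQ_DR = 1035 m³/s; V = ΣQ_DR·Δt = 3.726 × 10^6 m³.
Runoff depth d = V / A = 56.37 mm.
C = d / P = 56.37 / 296 = 0.19.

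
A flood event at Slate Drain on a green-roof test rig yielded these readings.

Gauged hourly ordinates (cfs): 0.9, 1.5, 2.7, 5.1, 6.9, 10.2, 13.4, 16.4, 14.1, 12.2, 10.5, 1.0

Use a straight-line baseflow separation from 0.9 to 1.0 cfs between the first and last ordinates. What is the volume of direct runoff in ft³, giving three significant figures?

Direct-runoff ordinates (Q − Q_b): 0.00, 0.59, 1.78, 4.17, 5.96, 9.25, 12.45, 15.44, 13.13, 11.22, 9.51, 0.00 cfs.
ΣQ_DR = 83.50 cfs.
With Δt = 1 h = 3600 s, V = ΣQ_DR · Δt = 83.50 × 3600 = 3.01 × 10^5 ft³.

V ≈ 3.01 × 10^5 ft³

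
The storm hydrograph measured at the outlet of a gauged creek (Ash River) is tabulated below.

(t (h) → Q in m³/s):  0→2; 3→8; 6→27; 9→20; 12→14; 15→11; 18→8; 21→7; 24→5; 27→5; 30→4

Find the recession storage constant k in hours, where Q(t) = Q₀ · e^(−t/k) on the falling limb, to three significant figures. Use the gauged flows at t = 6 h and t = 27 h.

k ≈ 12.5 h

On the falling limb, Q drops from 27 to 5 m³/s between t = 6 h and t = 27 h (Δt = 21 h).
k = −Δt / ln(Q₂/Q₁) = −21 / ln(5/27) = 12.5 h.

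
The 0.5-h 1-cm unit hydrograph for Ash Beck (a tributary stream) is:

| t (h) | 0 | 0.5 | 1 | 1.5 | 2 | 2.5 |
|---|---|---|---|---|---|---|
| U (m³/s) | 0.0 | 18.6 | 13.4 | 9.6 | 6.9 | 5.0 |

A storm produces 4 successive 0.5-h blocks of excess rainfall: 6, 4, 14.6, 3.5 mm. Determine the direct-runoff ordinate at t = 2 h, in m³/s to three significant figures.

Q ≈ 34.1 m³/s

By discrete convolution, Q_j = Σ (P_i / 10 mm) · U_{j−i}.
At t = 2 h (j=4): Q = (6/10)·6.9 + (4/10)·9.6 + (14.6/10)·13.4 + (3.5/10)·18.6 = 34.1 m³/s.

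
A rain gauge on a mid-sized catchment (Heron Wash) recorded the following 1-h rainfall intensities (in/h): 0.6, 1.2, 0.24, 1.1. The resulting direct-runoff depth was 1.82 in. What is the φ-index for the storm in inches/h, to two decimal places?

Only the 3 blocks with intensity above φ contribute runoff: 0.6, 1.2, 1.1 in/h.
Σ(I−φ)·Δt = d  ⇒  (0.6+1.2+1.1 − 3φ)·1 = 1.82
φ = (2.900 − 1.82/1) / 3 = 0.36 in/h.

φ ≈ 0.36 in/h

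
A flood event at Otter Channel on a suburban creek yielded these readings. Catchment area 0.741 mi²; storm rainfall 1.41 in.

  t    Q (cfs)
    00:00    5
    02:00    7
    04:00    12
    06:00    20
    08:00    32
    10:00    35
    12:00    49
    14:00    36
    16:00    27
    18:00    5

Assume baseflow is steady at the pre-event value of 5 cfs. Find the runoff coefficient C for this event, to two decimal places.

ΣQ_DR = 178.0 cfs; V = ΣQ_DR·Δt = 1.282 × 10^6 ft³.
Runoff depth d = V / A = 0.7445 in.
C = d / P = 0.7445 / 1.41 = 0.53.

C ≈ 0.53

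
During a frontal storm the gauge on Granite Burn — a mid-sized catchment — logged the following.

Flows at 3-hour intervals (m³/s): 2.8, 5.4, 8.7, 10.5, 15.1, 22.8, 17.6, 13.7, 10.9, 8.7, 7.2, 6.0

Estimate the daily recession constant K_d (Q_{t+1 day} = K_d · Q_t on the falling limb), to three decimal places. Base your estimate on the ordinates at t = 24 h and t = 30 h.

K_d ≈ 0.190

Between t = 24 h and t = 30 h the flow falls from 10.9 to 7.2 m³/s over 2×3 h = 6 h.
Per-interval ratio K = (7.2/10.9)^(1/2) = 0.8127; K_d = K^(24/3) = 0.190.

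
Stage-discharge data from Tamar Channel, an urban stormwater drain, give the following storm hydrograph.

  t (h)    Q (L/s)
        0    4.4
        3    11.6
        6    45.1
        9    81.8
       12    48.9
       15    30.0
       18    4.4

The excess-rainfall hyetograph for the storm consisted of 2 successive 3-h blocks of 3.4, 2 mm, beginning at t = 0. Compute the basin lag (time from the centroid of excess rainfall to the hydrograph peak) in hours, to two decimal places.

Centroid of excess rainfall: t_c = Σ P_i·t̄_i / ΣP_i = 2.6111 h (block centres at 1.5, 4.5 h).
Hydrograph peak occurs at t = 9 h, so basin lag t_L = 9 − 2.6111 = 6.39 h.

t_L ≈ 6.39 h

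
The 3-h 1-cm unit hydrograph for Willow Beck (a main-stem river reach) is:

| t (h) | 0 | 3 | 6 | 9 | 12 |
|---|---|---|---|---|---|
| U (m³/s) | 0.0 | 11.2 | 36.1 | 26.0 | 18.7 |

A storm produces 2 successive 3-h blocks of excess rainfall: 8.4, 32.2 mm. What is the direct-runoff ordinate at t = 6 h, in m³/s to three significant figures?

By discrete convolution, Q_j = Σ (P_i / 10 mm) · U_{j−i}.
At t = 6 h (j=2): Q = (8.4/10)·36.1 + (32.2/10)·11.2 = 66.4 m³/s.

Q ≈ 66.4 m³/s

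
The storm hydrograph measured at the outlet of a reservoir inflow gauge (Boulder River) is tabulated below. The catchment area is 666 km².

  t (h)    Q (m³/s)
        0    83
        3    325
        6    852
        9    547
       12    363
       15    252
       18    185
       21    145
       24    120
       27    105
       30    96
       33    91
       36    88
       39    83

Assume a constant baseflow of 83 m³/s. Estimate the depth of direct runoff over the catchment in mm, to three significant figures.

d ≈ 35.2 mm

Direct runoff: 0.0, 242.0, 769.0, 464.0, 280.0, 169.0, 102.0, 62.0, 37.0, 22.0, 13.0, 8.0, 5.0, 0.0 m³/s; ΣQ_DR = 2173 m³/s.
V = ΣQ_DR · Δt = 2173 × 10800 s = 2.347 × 10^7 m³.
Over A = 666 km², depth = V / A = 35.2 mm.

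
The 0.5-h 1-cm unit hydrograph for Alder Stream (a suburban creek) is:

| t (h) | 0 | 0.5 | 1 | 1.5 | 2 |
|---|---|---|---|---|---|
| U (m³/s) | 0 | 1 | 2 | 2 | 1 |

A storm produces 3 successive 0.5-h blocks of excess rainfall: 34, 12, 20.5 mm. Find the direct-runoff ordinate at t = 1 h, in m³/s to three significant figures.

Q ≈ 8.00 m³/s

By discrete convolution, Q_j = Σ (P_i / 10 mm) · U_{j−i}.
At t = 1 h (j=2): Q = (34/10)·2 + (12/10)·1 + (20.5/10)·0 = 8.00 m³/s.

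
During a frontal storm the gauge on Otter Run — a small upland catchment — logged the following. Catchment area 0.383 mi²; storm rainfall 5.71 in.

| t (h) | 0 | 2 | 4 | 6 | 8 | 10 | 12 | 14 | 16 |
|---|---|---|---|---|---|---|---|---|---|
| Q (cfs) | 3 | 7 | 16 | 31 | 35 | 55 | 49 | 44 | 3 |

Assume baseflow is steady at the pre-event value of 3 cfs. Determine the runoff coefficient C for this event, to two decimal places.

C ≈ 0.31

ΣQ_DR = 216.0 cfs; V = ΣQ_DR·Δt = 1.555 × 10^6 ft³.
Runoff depth d = V / A = 1.748 in.
C = d / P = 1.748 / 5.71 = 0.31.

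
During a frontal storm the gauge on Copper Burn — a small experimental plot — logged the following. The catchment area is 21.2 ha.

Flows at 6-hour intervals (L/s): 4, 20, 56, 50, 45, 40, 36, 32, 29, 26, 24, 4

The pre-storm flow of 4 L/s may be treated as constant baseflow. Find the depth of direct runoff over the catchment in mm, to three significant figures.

d ≈ 32.4 mm

Direct runoff: 0.0, 16.0, 52.0, 46.0, 41.0, 36.0, 32.0, 28.0, 25.0, 22.0, 20.0, 0.0 L/s; ΣQ_DR = 318.0 L/s.
V = ΣQ_DR · Δt = 318.0 × 21600 s = 6.869 × 10^6 L.
Over A = 21.2 ha, depth = V / A = 32.4 mm.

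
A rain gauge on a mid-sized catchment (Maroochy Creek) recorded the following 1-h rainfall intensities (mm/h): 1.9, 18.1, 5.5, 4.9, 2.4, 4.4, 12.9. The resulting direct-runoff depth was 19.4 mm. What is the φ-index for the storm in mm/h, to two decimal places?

Only the 2 blocks with intensity above φ contribute runoff: 18.1, 12.9 mm/h.
Σ(I−φ)·Δt = d  ⇒  (18.1+12.9 − 2φ)·1 = 19.4
φ = (31.00 − 19.4/1) / 2 = 5.80 mm/h.

φ ≈ 5.80 mm/h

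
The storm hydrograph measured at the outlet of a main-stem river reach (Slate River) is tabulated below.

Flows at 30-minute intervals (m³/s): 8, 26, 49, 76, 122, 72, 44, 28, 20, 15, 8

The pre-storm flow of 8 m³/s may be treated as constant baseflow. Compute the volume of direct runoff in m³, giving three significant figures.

V ≈ 6.84 × 10^5 m³

Direct-runoff ordinates (Q − Q_b): 0.0, 18.0, 41.0, 68.0, 114.0, 64.0, 36.0, 20.0, 12.0, 7.0, 0.0 m³/s.
ΣQ_DR = 380.0 m³/s.
With Δt = 0.5 h = 1800 s, V = ΣQ_DR · Δt = 380.0 × 1800 = 6.84 × 10^5 m³.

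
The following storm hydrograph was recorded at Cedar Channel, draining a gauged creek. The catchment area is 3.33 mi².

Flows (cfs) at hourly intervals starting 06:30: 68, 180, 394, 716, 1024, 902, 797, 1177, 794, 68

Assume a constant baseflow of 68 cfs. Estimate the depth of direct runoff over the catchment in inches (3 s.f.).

d ≈ 2.53 in

Direct runoff: 0.0, 112.0, 326.0, 648.0, 956.0, 834.0, 729.0, 1109.0, 726.0, 0.0 cfs; ΣQ_DR = 5440 cfs.
V = ΣQ_DR · Δt = 5440 × 3600 s = 1.958 × 10^7 ft³.
Over A = 3.33 mi², depth = V / A = 2.53 in.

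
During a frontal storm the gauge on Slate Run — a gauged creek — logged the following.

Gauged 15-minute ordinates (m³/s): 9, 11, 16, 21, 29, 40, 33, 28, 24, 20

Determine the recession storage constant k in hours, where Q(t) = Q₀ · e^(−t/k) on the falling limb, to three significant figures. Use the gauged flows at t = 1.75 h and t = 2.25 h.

On the falling limb, Q drops from 28 to 20 m³/s between t = 1.75 h and t = 2.25 h (Δt = 0.5 h).
k = −Δt / ln(Q₂/Q₁) = −0.5 / ln(20/28) = 1.49 h.

k ≈ 1.49 h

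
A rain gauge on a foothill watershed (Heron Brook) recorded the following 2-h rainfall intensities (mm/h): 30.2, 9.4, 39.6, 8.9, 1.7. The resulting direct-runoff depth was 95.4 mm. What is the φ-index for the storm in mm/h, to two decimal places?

φ ≈ 11.05 mm/h

Only the 2 blocks with intensity above φ contribute runoff: 30.2, 39.6 mm/h.
Σ(I−φ)·Δt = d  ⇒  (30.2+39.6 − 2φ)·2 = 95.4
φ = (69.80 − 95.4/2) / 2 = 11.05 mm/h.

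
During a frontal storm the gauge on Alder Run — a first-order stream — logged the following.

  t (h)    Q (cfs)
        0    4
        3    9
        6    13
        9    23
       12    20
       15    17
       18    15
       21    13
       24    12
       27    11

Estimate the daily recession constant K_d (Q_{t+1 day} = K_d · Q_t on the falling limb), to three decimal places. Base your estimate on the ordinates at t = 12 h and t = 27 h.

Between t = 12 h and t = 27 h the flow falls from 20 to 11 cfs over 5×3 h = 15 h.
Per-interval ratio K = (11/20)^(1/5) = 0.8873; K_d = K^(24/3) = 0.384.

K_d ≈ 0.384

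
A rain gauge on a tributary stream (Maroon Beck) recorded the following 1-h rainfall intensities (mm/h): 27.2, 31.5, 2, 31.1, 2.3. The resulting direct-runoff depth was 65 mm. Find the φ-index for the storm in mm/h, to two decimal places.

Only the 3 blocks with intensity above φ contribute runoff: 27.2, 31.5, 31.1 mm/h.
Σ(I−φ)·Δt = d  ⇒  (27.2+31.5+31.1 − 3φ)·1 = 65
φ = (89.80 − 65/1) / 3 = 8.27 mm/h.

φ ≈ 8.27 mm/h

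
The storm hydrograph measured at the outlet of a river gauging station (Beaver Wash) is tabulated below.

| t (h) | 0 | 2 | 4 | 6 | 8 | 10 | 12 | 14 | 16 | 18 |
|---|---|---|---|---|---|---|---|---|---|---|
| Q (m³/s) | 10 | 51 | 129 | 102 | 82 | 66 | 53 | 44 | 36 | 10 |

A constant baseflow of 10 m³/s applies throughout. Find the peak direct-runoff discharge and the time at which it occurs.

Q_p = 119.0 m³/s at t = 4 h

Subtracting baseflow gives direct-runoff ordinates: 0.0, 41.0, 119.0, 92.0, 72.0, 56.0, 43.0, 34.0, 26.0, 0.0 m³/s.
The maximum is 119.0 m³/s, occurring at the reading for t = 4 h.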